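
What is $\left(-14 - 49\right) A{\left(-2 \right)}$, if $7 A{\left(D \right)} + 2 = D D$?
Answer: $-18$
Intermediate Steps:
$A{\left(D \right)} = - \frac{2}{7} + \frac{D^{2}}{7}$ ($A{\left(D \right)} = - \frac{2}{7} + \frac{D D}{7} = - \frac{2}{7} + \frac{D^{2}}{7}$)
$\left(-14 - 49\right) A{\left(-2 \right)} = \left(-14 - 49\right) \left(- \frac{2}{7} + \frac{\left(-2\right)^{2}}{7}\right) = - 63 \left(- \frac{2}{7} + \frac{1}{7} \cdot 4\right) = - 63 \left(- \frac{2}{7} + \frac{4}{7}\right) = \left(-63\right) \frac{2}{7} = -18$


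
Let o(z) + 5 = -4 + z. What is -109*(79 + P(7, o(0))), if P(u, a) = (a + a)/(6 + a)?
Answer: -9265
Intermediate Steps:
o(z) = -9 + z (o(z) = -5 + (-4 + z) = -9 + z)
P(u, a) = 2*a/(6 + a) (P(u, a) = (2*a)/(6 + a) = 2*a/(6 + a))
-109*(79 + P(7, o(0))) = -109*(79 + 2*(-9 + 0)/(6 + (-9 + 0))) = -109*(79 + 2*(-9)/(6 - 9)) = -109*(79 + 2*(-9)/(-3)) = -109*(79 + 2*(-9)*(-⅓)) = -109*(79 + 6) = -109*85 = -9265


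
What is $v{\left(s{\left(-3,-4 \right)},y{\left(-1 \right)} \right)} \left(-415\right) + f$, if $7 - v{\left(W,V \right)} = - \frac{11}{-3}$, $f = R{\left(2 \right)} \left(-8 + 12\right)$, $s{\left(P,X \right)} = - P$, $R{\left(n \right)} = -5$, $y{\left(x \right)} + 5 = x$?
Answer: $- \frac{4210}{3} \approx -1403.3$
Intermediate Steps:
$y{\left(x \right)} = -5 + x$
$f = -20$ ($f = - 5 \left(-8 + 12\right) = \left(-5\right) 4 = -20$)
$v{\left(W,V \right)} = \frac{10}{3}$ ($v{\left(W,V \right)} = 7 - - \frac{11}{-3} = 7 - \left(-11\right) \left(- \frac{1}{3}\right) = 7 - \frac{11}{3} = \frac{10}{3}$)
$v{\left(s{\left(-3,-4 \right)},y{\left(-1 \right)} \right)} \left(-415\right) + f = \frac{10}{3} \left(-415\right) - 20 = - \frac{4150}{3} - 20 = - \frac{4210}{3}$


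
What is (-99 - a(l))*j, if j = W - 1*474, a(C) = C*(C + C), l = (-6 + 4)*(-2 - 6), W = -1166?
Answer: 1002040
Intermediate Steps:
l = 16 (l = -2*(-8) = 16)
a(C) = 2*C² (a(C) = C*(2*C) = 2*C²)
j = -1640 (j = -1166 - 1*474 = -1166 - 474 = -1640)
(-99 - a(l))*j = (-99 - 2*16²)*(-1640) = (-99 - 2*256)*(-1640) = (-99 - 1*512)*(-1640) = (-99 - 512)*(-1640) = -611*(-1640) = 1002040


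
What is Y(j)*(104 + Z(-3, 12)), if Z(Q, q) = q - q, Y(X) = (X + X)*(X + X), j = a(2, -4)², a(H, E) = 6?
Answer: 539136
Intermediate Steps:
j = 36 (j = 6² = 36)
Y(X) = 4*X² (Y(X) = (2*X)*(2*X) = 4*X²)
Z(Q, q) = 0
Y(j)*(104 + Z(-3, 12)) = (4*36²)*(104 + 0) = (4*1296)*104 = 5184*104 = 539136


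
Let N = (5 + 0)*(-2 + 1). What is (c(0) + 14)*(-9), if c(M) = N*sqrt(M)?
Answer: -126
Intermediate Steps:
N = -5 (N = 5*(-1) = -5)
c(M) = -5*sqrt(M)
(c(0) + 14)*(-9) = (-5*sqrt(0) + 14)*(-9) = (-5*0 + 14)*(-9) = (0 + 14)*(-9) = 14*(-9) = -126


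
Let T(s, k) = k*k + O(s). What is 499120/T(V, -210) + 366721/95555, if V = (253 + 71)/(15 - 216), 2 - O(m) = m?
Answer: 2139548931191/141179741405 ≈ 15.155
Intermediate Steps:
O(m) = 2 - m
V = -108/67 (V = 324/(-201) = 324*(-1/201) = -108/67 ≈ -1.6119)
T(s, k) = 2 + k**2 - s (T(s, k) = k*k + (2 - s) = k**2 + (2 - s) = 2 + k**2 - s)
499120/T(V, -210) + 366721/95555 = 499120/(2 + (-210)**2 - 1*(-108/67)) + 366721/95555 = 499120/(2 + 44100 + 108/67) + 366721*(1/95555) = 499120/(2954942/67) + 366721/95555 = 499120*(67/2954942) + 366721/95555 = 16720520/1477471 + 366721/95555 = 2139548931191/141179741405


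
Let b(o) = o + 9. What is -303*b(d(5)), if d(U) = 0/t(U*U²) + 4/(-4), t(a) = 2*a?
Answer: -2424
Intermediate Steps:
d(U) = -1 (d(U) = 0/((2*(U*U²))) + 4/(-4) = 0/((2*U³)) + 4*(-¼) = 0*(1/(2*U³)) - 1 = 0 - 1 = -1)
b(o) = 9 + o
-303*b(d(5)) = -303*(9 - 1) = -303*8 = -2424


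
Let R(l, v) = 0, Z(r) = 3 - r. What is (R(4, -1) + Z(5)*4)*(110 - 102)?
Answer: -64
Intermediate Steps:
(R(4, -1) + Z(5)*4)*(110 - 102) = (0 + (3 - 1*5)*4)*(110 - 102) = (0 + (3 - 5)*4)*8 = (0 - 2*4)*8 = (0 - 8)*8 = -8*8 = -64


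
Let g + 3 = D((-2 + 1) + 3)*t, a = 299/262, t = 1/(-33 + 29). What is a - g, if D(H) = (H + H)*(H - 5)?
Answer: 299/262 ≈ 1.1412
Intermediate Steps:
t = -1/4 (t = 1/(-4) = -1/4 ≈ -0.25000)
D(H) = 2*H*(-5 + H) (D(H) = (2*H)*(-5 + H) = 2*H*(-5 + H))
a = 299/262 (a = 299*(1/262) = 299/262 ≈ 1.1412)
g = 0 (g = -3 + (2*((-2 + 1) + 3)*(-5 + ((-2 + 1) + 3)))*(-1/4) = -3 + (2*(-1 + 3)*(-5 + (-1 + 3)))*(-1/4) = -3 + (2*2*(-5 + 2))*(-1/4) = -3 + (2*2*(-3))*(-1/4) = -3 - 12*(-1/4) = -3 + 3 = 0)
a - g = 299/262 - 1*0 = 299/262 + 0 = 299/262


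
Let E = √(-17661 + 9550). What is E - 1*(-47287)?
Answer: 47287 + I*√8111 ≈ 47287.0 + 90.061*I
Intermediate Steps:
E = I*√8111 (E = √(-8111) = I*√8111 ≈ 90.061*I)
E - 1*(-47287) = I*√8111 - 1*(-47287) = I*√8111 + 47287 = 47287 + I*√8111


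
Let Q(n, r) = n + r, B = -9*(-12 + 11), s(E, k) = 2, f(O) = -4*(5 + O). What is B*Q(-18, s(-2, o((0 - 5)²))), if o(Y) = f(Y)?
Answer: -144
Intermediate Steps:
f(O) = -20 - 4*O
o(Y) = -20 - 4*Y
B = 9 (B = -9*(-1) = 9)
B*Q(-18, s(-2, o((0 - 5)²))) = 9*(-18 + 2) = 9*(-16) = -144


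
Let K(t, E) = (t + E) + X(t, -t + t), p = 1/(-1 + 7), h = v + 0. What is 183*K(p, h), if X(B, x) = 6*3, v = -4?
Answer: 5185/2 ≈ 2592.5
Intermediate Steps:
h = -4 (h = -4 + 0 = -4)
X(B, x) = 18
p = ⅙ (p = 1/6 = ⅙ ≈ 0.16667)
K(t, E) = 18 + E + t (K(t, E) = (t + E) + 18 = (E + t) + 18 = 18 + E + t)
183*K(p, h) = 183*(18 - 4 + ⅙) = 183*(85/6) = 5185/2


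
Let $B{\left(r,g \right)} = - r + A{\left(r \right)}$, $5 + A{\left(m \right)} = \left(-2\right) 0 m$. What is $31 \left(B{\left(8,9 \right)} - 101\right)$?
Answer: $-3534$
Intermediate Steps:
$A{\left(m \right)} = -5$ ($A{\left(m \right)} = -5 + \left(-2\right) 0 m = -5 + 0 m = -5 + 0 = -5$)
$B{\left(r,g \right)} = -5 - r$ ($B{\left(r,g \right)} = - r - 5 = -5 - r$)
$31 \left(B{\left(8,9 \right)} - 101\right) = 31 \left(\left(-5 - 8\right) - 101\right) = 31 \left(-13 - 101\right) = 31 \left(-114\right) = -3534$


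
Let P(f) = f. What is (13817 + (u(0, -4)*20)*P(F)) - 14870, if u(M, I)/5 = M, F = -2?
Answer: -1053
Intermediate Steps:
u(M, I) = 5*M
(13817 + (u(0, -4)*20)*P(F)) - 14870 = (13817 + ((5*0)*20)*(-2)) - 14870 = (13817 + (0*20)*(-2)) - 14870 = (13817 + 0*(-2)) - 14870 = (13817 + 0) - 14870 = 13817 - 14870 = -1053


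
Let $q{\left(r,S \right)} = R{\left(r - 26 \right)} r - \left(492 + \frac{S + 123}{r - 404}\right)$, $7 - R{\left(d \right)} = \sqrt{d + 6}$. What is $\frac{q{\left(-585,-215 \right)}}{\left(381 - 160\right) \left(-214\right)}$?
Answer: $\frac{197245}{2033642} - \frac{495 i \sqrt{5}}{3638} \approx 0.096991 - 0.30425 i$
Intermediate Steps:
$R{\left(d \right)} = 7 - \sqrt{6 + d}$ ($R{\left(d \right)} = 7 - \sqrt{d + 6} = 7 - \sqrt{6 + d}$)
$q{\left(r,S \right)} = -492 + r \left(7 - \sqrt{-20 + r}\right) - \frac{123 + S}{-404 + r}$ ($q{\left(r,S \right)} = \left(7 - \sqrt{6 + \left(r - 26\right)}\right) r - \left(492 + \frac{S + 123}{r - 404}\right) = \left(7 - \sqrt{6 + \left(-26 + r\right)}\right) r - \left(492 + \frac{123 + S}{-404 + r}\right) = \left(7 - \sqrt{-20 + r}\right) r - \left(492 + \frac{123 + S}{-404 + r}\right) = r \left(7 - \sqrt{-20 + r}\right) - \left(492 + \frac{123 + S}{-404 + r}\right) = -492 + r \left(7 - \sqrt{-20 + r}\right) - \frac{123 + S}{-404 + r}$)
$\frac{q{\left(-585,-215 \right)}}{\left(381 - 160\right) \left(-214\right)} = \frac{\frac{1}{-404 - 585} \left(198645 - -215 - -287820 + \left(-585\right)^{2} \left(7 - \sqrt{-20 - 585}\right) + 404 \left(-585\right) \left(-7 + \sqrt{-20 - 585}\right)\right)}{\left(381 - 160\right) \left(-214\right)} = \frac{\frac{1}{-989} \left(198645 + 215 + 287820 + 342225 \left(7 - \sqrt{-605}\right) + 404 \left(-585\right) \left(-7 + \sqrt{-605}\right)\right)}{221 \left(-214\right)} = \frac{\left(- \frac{1}{989}\right) \left(198645 + 215 + 287820 + 342225 \left(7 - 11 i \sqrt{5}\right) + 404 \left(-585\right) \left(-7 + 11 i \sqrt{5}\right)\right)}{-47294} = - \frac{198645 + 215 + 287820 + 342225 \left(7 - 11 i \sqrt{5}\right) + \left(1654380 - 2599740 i \sqrt{5}\right)}{989} \left(- \frac{1}{47294}\right) = - \frac{198645 + 215 + 287820 + \left(2395575 - 3764475 i \sqrt{5}\right) + \left(1654380 - 2599740 i \sqrt{5}\right)}{989} \left(- \frac{1}{47294}\right) = - \frac{4536635 - 6364215 i \sqrt{5}}{989} \left(- \frac{1}{47294}\right) = \left(- \frac{197245}{43} + 6435 i \sqrt{5}\right) \left(- \frac{1}{47294}\right) = \frac{197245}{2033642} - \frac{495 i \sqrt{5}}{3638}$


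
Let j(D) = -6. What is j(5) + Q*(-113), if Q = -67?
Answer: 7565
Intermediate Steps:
j(5) + Q*(-113) = -6 - 67*(-113) = -6 + 7571 = 7565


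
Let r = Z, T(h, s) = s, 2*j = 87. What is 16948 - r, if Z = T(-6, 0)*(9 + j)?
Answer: 16948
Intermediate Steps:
j = 87/2 (j = (½)*87 = 87/2 ≈ 43.500)
Z = 0 (Z = 0*(9 + 87/2) = 0*(105/2) = 0)
r = 0
16948 - r = 16948 - 1*0 = 16948 + 0 = 16948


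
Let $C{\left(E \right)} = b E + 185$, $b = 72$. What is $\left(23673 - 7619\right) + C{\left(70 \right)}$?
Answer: $21279$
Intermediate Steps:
$C{\left(E \right)} = 185 + 72 E$ ($C{\left(E \right)} = 72 E + 185 = 185 + 72 E$)
$\left(23673 - 7619\right) + C{\left(70 \right)} = \left(23673 - 7619\right) + \left(185 + 72 \cdot 70\right) = 16054 + \left(185 + 5040\right) = 16054 + 5225 = 21279$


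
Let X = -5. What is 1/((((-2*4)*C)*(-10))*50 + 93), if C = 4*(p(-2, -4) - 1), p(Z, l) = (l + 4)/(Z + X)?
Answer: -1/15907 ≈ -6.2865e-5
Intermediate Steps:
p(Z, l) = (4 + l)/(-5 + Z) (p(Z, l) = (l + 4)/(Z - 5) = (4 + l)/(-5 + Z))
C = -4 (C = 4*((4 - 4)/(-5 - 2) - 1) = 4*(0/(-7) - 1) = 4*(-⅐*0 - 1) = 4*(0 - 1) = 4*(-1) = -4)
1/((((-2*4)*C)*(-10))*50 + 93) = 1/(((-2*4*(-4))*(-10))*50 + 93) = 1/((-8*(-4)*(-10))*50 + 93) = 1/((32*(-10))*50 + 93) = 1/(-320*50 + 93) = 1/(-16000 + 93) = 1/(-15907) = -1/15907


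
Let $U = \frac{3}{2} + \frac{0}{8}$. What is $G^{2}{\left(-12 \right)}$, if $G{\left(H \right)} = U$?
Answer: $\frac{9}{4} \approx 2.25$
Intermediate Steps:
$U = \frac{3}{2}$ ($U = 3 \cdot \frac{1}{2} + 0 \cdot \frac{1}{8} = \frac{3}{2} + 0 = \frac{3}{2} \approx 1.5$)
$G{\left(H \right)} = \frac{3}{2}$
$G^{2}{\left(-12 \right)} = \left(\frac{3}{2}\right)^{2} = \frac{9}{4}$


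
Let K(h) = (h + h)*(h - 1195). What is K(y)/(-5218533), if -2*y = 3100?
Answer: -945500/579837 ≈ -1.6306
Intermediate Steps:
y = -1550 (y = -½*3100 = -1550)
K(h) = 2*h*(-1195 + h) (K(h) = (2*h)*(-1195 + h) = 2*h*(-1195 + h))
K(y)/(-5218533) = (2*(-1550)*(-1195 - 1550))/(-5218533) = (2*(-1550)*(-2745))*(-1/5218533) = 8509500*(-1/5218533) = -945500/579837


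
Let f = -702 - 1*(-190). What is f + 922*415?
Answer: 382118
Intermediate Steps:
f = -512 (f = -702 + 190 = -512)
f + 922*415 = -512 + 922*415 = -512 + 382630 = 382118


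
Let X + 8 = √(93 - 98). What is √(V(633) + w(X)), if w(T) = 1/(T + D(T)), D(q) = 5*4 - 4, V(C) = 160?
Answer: √((1281 + 160*I*√5)/(8 + I*√5)) ≈ 12.654 - 0.0013*I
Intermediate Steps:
D(q) = 16 (D(q) = 20 - 4 = 16)
X = -8 + I*√5 (X = -8 + √(93 - 98) = -8 + √(-5) = -8 + I*√5 ≈ -8.0 + 2.2361*I)
w(T) = 1/(16 + T) (w(T) = 1/(T + 16) = 1/(16 + T))
√(V(633) + w(X)) = √(160 + 1/(16 + (-8 + I*√5))) = √(160 + 1/(8 + I*√5))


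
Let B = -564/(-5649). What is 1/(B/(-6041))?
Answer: -11375203/188 ≈ -60506.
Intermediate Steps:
B = 188/1883 (B = -564*(-1/5649) = 188/1883 ≈ 0.099841)
1/(B/(-6041)) = 1/((188/1883)/(-6041)) = 1/((188/1883)*(-1/6041)) = 1/(-188/11375203) = -11375203/188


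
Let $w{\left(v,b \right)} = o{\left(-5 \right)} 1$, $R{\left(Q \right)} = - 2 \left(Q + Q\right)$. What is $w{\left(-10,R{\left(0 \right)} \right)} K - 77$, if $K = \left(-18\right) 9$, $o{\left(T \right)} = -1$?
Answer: $85$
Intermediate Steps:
$R{\left(Q \right)} = - 4 Q$ ($R{\left(Q \right)} = - 2 \cdot 2 Q = - 4 Q$)
$w{\left(v,b \right)} = -1$ ($w{\left(v,b \right)} = \left(-1\right) 1 = -1$)
$K = -162$
$w{\left(-10,R{\left(0 \right)} \right)} K - 77 = \left(-1\right) \left(-162\right) - 77 = 162 - 77 = 85$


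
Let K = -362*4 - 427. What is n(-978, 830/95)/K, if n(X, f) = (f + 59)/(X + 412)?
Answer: 429/6721250 ≈ 6.3827e-5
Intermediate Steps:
n(X, f) = (59 + f)/(412 + X)
K = -1875 (K = -1448 - 427 = -1875)
n(-978, 830/95)/K = ((59 + 830/95)/(412 - 978))/(-1875) = ((59 + 830*(1/95))/(-566))*(-1/1875) = -(59 + 166/19)/566*(-1/1875) = -1/566*1287/19*(-1/1875) = -1287/10754*(-1/1875) = 429/6721250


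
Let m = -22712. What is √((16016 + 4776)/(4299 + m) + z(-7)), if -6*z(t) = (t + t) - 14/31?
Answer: 2*√937910383026/1712409 ≈ 1.1311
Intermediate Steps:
z(t) = 7/93 - t/3 (z(t) = -((t + t) - 14/31)/6 = -(2*t - 14*1/31)/6 = -(2*t - 14/31)/6 = -(-14/31 + 2*t)/6 = 7/93 - t/3)
√((16016 + 4776)/(4299 + m) + z(-7)) = √((16016 + 4776)/(4299 - 22712) + (7/93 - ⅓*(-7))) = √(20792/(-18413) + (7/93 + 7/3)) = √(20792*(-1/18413) + 224/93) = √(-20792/18413 + 224/93) = √(2190856/1712409) = 2*√937910383026/1712409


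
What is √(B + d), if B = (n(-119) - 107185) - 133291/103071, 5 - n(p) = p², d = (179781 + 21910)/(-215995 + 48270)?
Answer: I*√1450591317761170089810729/3457516695 ≈ 348.34*I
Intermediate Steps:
d = -201691/167725 (d = 201691/(-167725) = 201691*(-1/167725) = -201691/167725 ≈ -1.2025)
n(p) = 5 - p²
B = -12506871502/103071 (B = ((5 - 1*(-119)²) - 107185) - 133291/103071 = ((5 - 1*14161) - 107185) - 133291*1/103071 = ((5 - 14161) - 107185) - 133291/103071 = (-14156 - 107185) - 133291/103071 = -121341 - 133291/103071 = -12506871502/103071 ≈ -1.2134e+5)
√(B + d) = √(-12506871502/103071 - 201691/167725) = √(-2097735811166011/17287583475) = I*√1450591317761170089810729/3457516695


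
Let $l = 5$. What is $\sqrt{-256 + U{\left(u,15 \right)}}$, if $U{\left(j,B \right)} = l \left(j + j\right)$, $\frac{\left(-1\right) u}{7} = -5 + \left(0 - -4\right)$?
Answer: $i \sqrt{186} \approx 13.638 i$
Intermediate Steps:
$u = 7$ ($u = - 7 \left(-5 + \left(0 - -4\right)\right) = - 7 \left(-5 + \left(0 + 4\right)\right) = - 7 \left(-5 + 4\right) = \left(-7\right) \left(-1\right) = 7$)
$U{\left(j,B \right)} = 10 j$ ($U{\left(j,B \right)} = 5 \left(j + j\right) = 5 \cdot 2 j = 10 j$)
$\sqrt{-256 + U{\left(u,15 \right)}} = \sqrt{-256 + 10 \cdot 7} = \sqrt{-256 + 70} = \sqrt{-186} = i \sqrt{186}$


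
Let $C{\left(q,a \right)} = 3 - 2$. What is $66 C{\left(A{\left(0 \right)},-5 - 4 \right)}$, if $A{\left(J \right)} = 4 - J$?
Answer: $66$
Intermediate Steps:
$C{\left(q,a \right)} = 1$
$66 C{\left(A{\left(0 \right)},-5 - 4 \right)} = 66 \cdot 1 = 66$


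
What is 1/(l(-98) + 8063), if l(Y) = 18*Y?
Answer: 1/6299 ≈ 0.00015876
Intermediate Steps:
1/(l(-98) + 8063) = 1/(18*(-98) + 8063) = 1/(-1764 + 8063) = 1/6299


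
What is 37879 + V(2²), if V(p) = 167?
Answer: 38046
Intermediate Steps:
37879 + V(2²) = 37879 + 167 = 38046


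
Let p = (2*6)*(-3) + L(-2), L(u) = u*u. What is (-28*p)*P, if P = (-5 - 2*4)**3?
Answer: -1968512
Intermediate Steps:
L(u) = u**2
p = -32 (p = (2*6)*(-3) + (-2)**2 = 12*(-3) + 4 = -36 + 4 = -32)
P = -2197 (P = (-5 - 8)**3 = (-13)**3 = -2197)
(-28*p)*P = -28*(-32)*(-2197) = 896*(-2197) = -1968512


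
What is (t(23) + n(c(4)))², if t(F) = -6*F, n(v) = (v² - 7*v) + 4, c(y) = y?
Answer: 21316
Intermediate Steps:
n(v) = 4 + v² - 7*v
(t(23) + n(c(4)))² = (-6*23 + (4 + 4² - 7*4))² = (-138 + (4 + 16 - 28))² = (-138 - 8)² = (-146)² = 21316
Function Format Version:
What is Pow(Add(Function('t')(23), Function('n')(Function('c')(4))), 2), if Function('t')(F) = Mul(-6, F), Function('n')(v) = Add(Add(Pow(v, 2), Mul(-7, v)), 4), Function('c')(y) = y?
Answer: 21316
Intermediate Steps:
Function('n')(v) = Add(4, Pow(v, 2), Mul(-7, v))
Pow(Add(Function('t')(23), Function('n')(Function('c')(4))), 2) = Pow(Add(Mul(-6, 23), Add(4, Pow(4, 2), Mul(-7, 4))), 2) = Pow(Add(-138, Add(4, 16, -28)), 2) = Pow(Add(-138, -8), 2) = Pow(-146, 2) = 21316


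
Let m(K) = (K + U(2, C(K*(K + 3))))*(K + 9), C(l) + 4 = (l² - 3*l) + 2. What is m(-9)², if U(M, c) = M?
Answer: 0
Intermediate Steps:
C(l) = -2 + l² - 3*l (C(l) = -4 + ((l² - 3*l) + 2) = -4 + (2 + l² - 3*l) = -2 + l² - 3*l)
m(K) = (2 + K)*(9 + K) (m(K) = (K + 2)*(K + 9) = (2 + K)*(9 + K))
m(-9)² = (18 + (-9)² + 11*(-9))² = (18 + 81 - 99)² = 0² = 0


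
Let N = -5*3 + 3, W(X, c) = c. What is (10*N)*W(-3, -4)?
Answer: 480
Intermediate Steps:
N = -12 (N = -15 + 3 = -12)
(10*N)*W(-3, -4) = (10*(-12))*(-4) = -120*(-4) = 480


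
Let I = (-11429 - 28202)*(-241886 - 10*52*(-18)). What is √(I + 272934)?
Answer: 2*√2303877710 ≈ 95998.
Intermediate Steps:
I = 9215237906 (I = -39631*(-241886 - 520*(-18)) = -39631*(-241886 + 9360) = -39631*(-232526) = 9215237906)
√(I + 272934) = √(9215237906 + 272934) = √9215510840 = 2*√2303877710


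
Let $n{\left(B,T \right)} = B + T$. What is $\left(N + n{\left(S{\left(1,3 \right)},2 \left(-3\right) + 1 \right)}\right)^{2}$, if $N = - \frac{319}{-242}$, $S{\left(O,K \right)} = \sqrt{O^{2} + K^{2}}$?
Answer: $\frac{11401}{484} - \frac{81 \sqrt{10}}{11} \approx 0.26992$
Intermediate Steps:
$S{\left(O,K \right)} = \sqrt{K^{2} + O^{2}}$
$N = \frac{29}{22}$ ($N = \left(-319\right) \left(- \frac{1}{242}\right) = \frac{29}{22} \approx 1.3182$)
$\left(N + n{\left(S{\left(1,3 \right)},2 \left(-3\right) + 1 \right)}\right)^{2} = \left(\frac{29}{22} + \left(\sqrt{3^{2} + 1^{2}} + \left(2 \left(-3\right) + 1\right)\right)\right)^{2} = \left(\frac{29}{22} + \left(\sqrt{9 + 1} + \left(-6 + 1\right)\right)\right)^{2} = \left(\frac{29}{22} - \left(5 - \sqrt{10}\right)\right)^{2} = \left(- \frac{81}{22} + \sqrt{10}\right)^{2}$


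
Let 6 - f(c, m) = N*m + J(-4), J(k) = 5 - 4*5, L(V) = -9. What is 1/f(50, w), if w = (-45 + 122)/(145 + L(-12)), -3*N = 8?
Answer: 51/1148 ≈ 0.044425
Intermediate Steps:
N = -8/3 (N = -⅓*8 = -8/3 ≈ -2.6667)
J(k) = -15 (J(k) = 5 - 20 = -15)
w = 77/136 (w = (-45 + 122)/(145 - 9) = 77/136 ≈ 0.56618)
f(c, m) = 21 + 8*m/3 (f(c, m) = 6 - (-8*m/3 - 15) = 6 - (-15 - 8*m/3) = 6 + (15 + 8*m/3) = 21 + 8*m/3)
1/f(50, w) = 1/(21 + (8/3)*(77/136)) = 1/(21 + 77/51) = 1/(1148/51) = 51/1148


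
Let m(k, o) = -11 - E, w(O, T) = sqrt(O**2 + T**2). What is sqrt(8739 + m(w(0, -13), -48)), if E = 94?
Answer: sqrt(8634) ≈ 92.919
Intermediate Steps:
m(k, o) = -105 (m(k, o) = -11 - 1*94 = -11 - 94 = -105)
sqrt(8739 + m(w(0, -13), -48)) = sqrt(8739 - 105) = sqrt(8634)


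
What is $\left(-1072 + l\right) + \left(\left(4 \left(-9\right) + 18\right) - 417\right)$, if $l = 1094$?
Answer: $-413$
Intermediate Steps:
$\left(-1072 + l\right) + \left(\left(4 \left(-9\right) + 18\right) - 417\right) = \left(-1072 + 1094\right) + \left(\left(4 \left(-9\right) + 18\right) - 417\right) = 22 + \left(\left(-36 + 18\right) - 417\right) = 22 - 435 = -413$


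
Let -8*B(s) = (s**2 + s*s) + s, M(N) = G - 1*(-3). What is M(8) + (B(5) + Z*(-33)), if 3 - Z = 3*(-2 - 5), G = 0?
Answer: -6367/8 ≈ -795.88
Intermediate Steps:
M(N) = 3 (M(N) = 0 - 1*(-3) = 0 + 3 = 3)
Z = 24 (Z = 3 - 3*(-2 - 5) = 3 - 3*(-7) = 3 - 1*(-21) = 3 + 21 = 24)
B(s) = -s**2/4 - s/8 (B(s) = -((s**2 + s*s) + s)/8 = -((s**2 + s**2) + s)/8 = -(2*s**2 + s)/8 = -(s + 2*s**2)/8 = -s**2/4 - s/8)
M(8) + (B(5) + Z*(-33)) = 3 + (-1/8*5*(1 + 2*5) + 24*(-33)) = 3 + (-1/8*5*(1 + 10) - 792) = 3 + (-1/8*5*11 - 792) = 3 + (-55/8 - 792) = 3 - 6391/8 = -6367/8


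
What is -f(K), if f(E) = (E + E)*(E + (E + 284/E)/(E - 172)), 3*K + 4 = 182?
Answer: -10606472/1521 ≈ -6973.4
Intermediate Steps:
K = 178/3 (K = -4/3 + (1/3)*182 = -4/3 + 182/3 = 178/3 ≈ 59.333)
f(E) = 2*E*(E + (E + 284/E)/(-172 + E)) (f(E) = (2*E)*(E + (E + 284/E)/(-172 + E)) = 2*E*(E + (E + 284/E)/(-172 + E)))
-f(K) = -2*(284 + (178/3)**3 - 171*(178/3)**2)/(-172 + 178/3) = -2*(284 + 5639752/27 - 171*31684/9)/(-338/3) = -2*(-3)*(284 + 5639752/27 - 601996)/338 = -2*(-3)*(-10606472)/(338*27) = -1*10606472/1521 = -10606472/1521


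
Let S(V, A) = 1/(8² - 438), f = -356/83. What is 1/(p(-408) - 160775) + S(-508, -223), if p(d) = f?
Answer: -13375723/4990910694 ≈ -0.0026800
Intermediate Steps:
f = -356/83 (f = -356*1/83 = -356/83 ≈ -4.2892)
p(d) = -356/83
S(V, A) = -1/374 (S(V, A) = 1/(64 - 438) = 1/(-374) = -1/374)
1/(p(-408) - 160775) + S(-508, -223) = 1/(-356/83 - 160775) - 1/374 = 1/(-13344681/83) - 1/374 = -83/13344681 - 1/374 = -13375723/4990910694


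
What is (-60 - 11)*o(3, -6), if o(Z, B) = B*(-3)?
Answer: -1278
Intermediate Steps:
o(Z, B) = -3*B
(-60 - 11)*o(3, -6) = (-60 - 11)*(-3*(-6)) = -71*18 = -1278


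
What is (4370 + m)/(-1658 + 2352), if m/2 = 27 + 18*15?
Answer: 2482/347 ≈ 7.1527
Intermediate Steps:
m = 594 (m = 2*(27 + 18*15) = 2*(27 + 270) = 2*297 = 594)
(4370 + m)/(-1658 + 2352) = (4370 + 594)/(-1658 + 2352) = 4964/694 = 4964*(1/694) = 2482/347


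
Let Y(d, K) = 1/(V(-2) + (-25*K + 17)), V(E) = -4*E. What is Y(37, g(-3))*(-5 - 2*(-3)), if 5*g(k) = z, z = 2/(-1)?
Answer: 1/35 ≈ 0.028571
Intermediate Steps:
z = -2 (z = 2*(-1) = -2)
g(k) = -2/5 (g(k) = (1/5)*(-2) = -2/5)
Y(d, K) = 1/(25 - 25*K) (Y(d, K) = 1/(-4*(-2) + (-25*K + 17)) = 1/(8 + (17 - 25*K)) = 1/(25 - 25*K))
Y(37, g(-3))*(-5 - 2*(-3)) = (-1/(-25 + 25*(-2/5)))*(-5 - 2*(-3)) = (-1/(-25 - 10))*(-5 + 6) = -1/(-35)*1 = -1*(-1/35)*1 = (1/35)*1 = 1/35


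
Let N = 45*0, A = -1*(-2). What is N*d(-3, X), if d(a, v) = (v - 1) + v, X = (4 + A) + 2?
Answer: 0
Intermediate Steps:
A = 2
X = 8 (X = (4 + 2) + 2 = 6 + 2 = 8)
d(a, v) = -1 + 2*v (d(a, v) = (-1 + v) + v = -1 + 2*v)
N = 0
N*d(-3, X) = 0*(-1 + 2*8) = 0*(-1 + 16) = 0*15 = 0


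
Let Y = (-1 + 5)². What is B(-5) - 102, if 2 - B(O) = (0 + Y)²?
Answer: -356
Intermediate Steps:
Y = 16 (Y = 4² = 16)
B(O) = -254 (B(O) = 2 - (0 + 16)² = 2 - 1*16² = 2 - 1*256 = 2 - 256 = -254)
B(-5) - 102 = -254 - 102 = -356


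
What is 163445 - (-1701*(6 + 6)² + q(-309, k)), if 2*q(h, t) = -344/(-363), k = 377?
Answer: 148245035/363 ≈ 4.0839e+5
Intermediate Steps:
q(h, t) = 172/363 (q(h, t) = (-344/(-363))/2 = (-344*(-1/363))/2 = (½)*(344/363) = 172/363)
163445 - (-1701*(6 + 6)² + q(-309, k)) = 163445 - (-1701*(6 + 6)² + 172/363) = 163445 - (-1701*12² + 172/363) = 163445 - (-1701*144 + 172/363) = 163445 - (-244944 + 172/363) = 163445 - 1*(-88914500/363) = 163445 + 88914500/363 = 148245035/363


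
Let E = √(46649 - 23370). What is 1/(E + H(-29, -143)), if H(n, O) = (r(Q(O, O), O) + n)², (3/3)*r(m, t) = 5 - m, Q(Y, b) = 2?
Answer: 676/433697 - √23279/433697 ≈ 0.0012069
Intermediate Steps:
r(m, t) = 5 - m
H(n, O) = (3 + n)² (H(n, O) = ((5 - 1*2) + n)² = ((5 - 2) + n)² = (3 + n)²)
E = √23279 ≈ 152.57
1/(E + H(-29, -143)) = 1/(√23279 + (3 - 29)²) = 1/(√23279 + (-26)²) = 1/(√23279 + 676) = 1/(676 + √23279)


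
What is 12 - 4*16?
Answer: -52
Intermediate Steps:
12 - 4*16 = 12 - 64 = -52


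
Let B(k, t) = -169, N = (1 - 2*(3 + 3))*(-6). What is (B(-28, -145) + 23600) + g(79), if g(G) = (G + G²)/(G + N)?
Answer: 680763/29 ≈ 23475.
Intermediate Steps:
N = 66 (N = (1 - 2*6)*(-6) = (1 - 12)*(-6) = -11*(-6) = 66)
g(G) = (G + G²)/(66 + G) (g(G) = (G + G²)/(G + 66) = (G + G²)/(66 + G))
(B(-28, -145) + 23600) + g(79) = (-169 + 23600) + 79*(1 + 79)/(66 + 79) = 23431 + 79*80/145 = 23431 + 79*(1/145)*80 = 23431 + 1264/29 = 680763/29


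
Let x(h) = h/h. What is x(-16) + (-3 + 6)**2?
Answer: 10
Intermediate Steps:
x(h) = 1
x(-16) + (-3 + 6)**2 = 1 + (-3 + 6)**2 = 1 + 3**2 = 1 + 9 = 10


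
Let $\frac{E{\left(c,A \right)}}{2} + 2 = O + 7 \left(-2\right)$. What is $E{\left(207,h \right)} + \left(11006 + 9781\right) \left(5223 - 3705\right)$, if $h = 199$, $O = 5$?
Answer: $31554644$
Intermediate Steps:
$E{\left(c,A \right)} = -22$ ($E{\left(c,A \right)} = -4 + 2 \left(5 + 7 \left(-2\right)\right) = -4 + 2 \left(5 - 14\right) = -4 + 2 \left(-9\right) = -4 - 18 = -22$)
$E{\left(207,h \right)} + \left(11006 + 9781\right) \left(5223 - 3705\right) = -22 + \left(11006 + 9781\right) \left(5223 - 3705\right) = -22 + 20787 \cdot 1518 = -22 + 31554666 = 31554644$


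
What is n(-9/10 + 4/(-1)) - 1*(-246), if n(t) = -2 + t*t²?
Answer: 126351/1000 ≈ 126.35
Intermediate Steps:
n(t) = -2 + t³
n(-9/10 + 4/(-1)) - 1*(-246) = (-2 + (-9/10 + 4/(-1))³) - 1*(-246) = (-2 + (-9*⅒ + 4*(-1))³) + 246 = (-2 + (-9/10 - 4)³) + 246 = (-2 + (-49/10)³) + 246 = (-2 - 117649/1000) + 246 = -119649/1000 + 246 = 126351/1000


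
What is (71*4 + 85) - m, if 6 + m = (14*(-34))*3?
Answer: 1803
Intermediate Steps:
m = -1434 (m = -6 + (14*(-34))*3 = -6 - 476*3 = -6 - 1428 = -1434)
(71*4 + 85) - m = (71*4 + 85) - 1*(-1434) = (284 + 85) + 1434 = 369 + 1434 = 1803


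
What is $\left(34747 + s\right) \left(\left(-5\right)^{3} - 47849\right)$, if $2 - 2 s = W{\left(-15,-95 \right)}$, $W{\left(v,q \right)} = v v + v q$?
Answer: $-1627422002$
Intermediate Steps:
$W{\left(v,q \right)} = v^{2} + q v$
$s = -824$ ($s = 1 - \frac{\left(-15\right) \left(-95 - 15\right)}{2} = 1 - \frac{\left(-15\right) \left(-110\right)}{2} = 1 - 825 = -824$)
$\left(34747 + s\right) \left(\left(-5\right)^{3} - 47849\right) = \left(34747 - 824\right) \left(\left(-5\right)^{3} - 47849\right) = 33923 \left(-125 - 47849\right) = 33923 \left(-47974\right) = -1627422002$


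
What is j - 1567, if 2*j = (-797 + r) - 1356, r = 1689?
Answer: -1799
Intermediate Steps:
j = -232 (j = ((-797 + 1689) - 1356)/2 = (892 - 1356)/2 = (½)*(-464) = -232)
j - 1567 = -232 - 1567 = -1799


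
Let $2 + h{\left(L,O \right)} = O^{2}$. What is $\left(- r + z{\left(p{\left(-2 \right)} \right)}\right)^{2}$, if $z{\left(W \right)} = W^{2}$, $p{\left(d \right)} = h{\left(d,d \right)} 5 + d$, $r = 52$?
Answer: $144$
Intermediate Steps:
$h{\left(L,O \right)} = -2 + O^{2}$
$p{\left(d \right)} = -10 + d + 5 d^{2}$ ($p{\left(d \right)} = \left(-2 + d^{2}\right) 5 + d = \left(-10 + 5 d^{2}\right) + d = -10 + d + 5 d^{2}$)
$\left(- r + z{\left(p{\left(-2 \right)} \right)}\right)^{2} = \left(\left(-1\right) 52 + \left(-10 - 2 + 5 \left(-2\right)^{2}\right)^{2}\right)^{2} = \left(-52 + \left(-10 - 2 + 5 \cdot 4\right)^{2}\right)^{2} = \left(-52 + \left(-10 - 2 + 20\right)^{2}\right)^{2} = \left(-52 + 8^{2}\right)^{2} = \left(-52 + 64\right)^{2} = 12^{2} = 144$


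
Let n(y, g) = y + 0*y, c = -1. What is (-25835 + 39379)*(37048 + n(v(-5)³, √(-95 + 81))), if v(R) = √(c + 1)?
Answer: 501778112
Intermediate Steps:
v(R) = 0 (v(R) = √(-1 + 1) = √0 = 0)
n(y, g) = y (n(y, g) = y + 0 = y)
(-25835 + 39379)*(37048 + n(v(-5)³, √(-95 + 81))) = (-25835 + 39379)*(37048 + 0³) = 13544*(37048 + 0) = 13544*37048 = 501778112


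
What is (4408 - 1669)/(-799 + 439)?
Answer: -913/120 ≈ -7.6083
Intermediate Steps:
(4408 - 1669)/(-799 + 439) = 2739/(-360) = 2739*(-1/360) = -913/120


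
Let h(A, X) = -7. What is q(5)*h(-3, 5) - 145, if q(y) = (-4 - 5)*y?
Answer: 170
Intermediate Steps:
q(y) = -9*y
q(5)*h(-3, 5) - 145 = -9*5*(-7) - 145 = -45*(-7) - 145 = 315 - 145 = 170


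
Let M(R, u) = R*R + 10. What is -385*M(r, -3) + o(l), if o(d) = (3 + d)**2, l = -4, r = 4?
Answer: -10009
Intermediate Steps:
M(R, u) = 10 + R**2 (M(R, u) = R**2 + 10 = 10 + R**2)
-385*M(r, -3) + o(l) = -385*(10 + 4**2) + (3 - 4)**2 = -385*(10 + 16) + (-1)**2 = -385*26 + 1 = -10010 + 1 = -10009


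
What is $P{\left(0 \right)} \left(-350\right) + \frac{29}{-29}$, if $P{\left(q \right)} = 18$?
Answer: $-6301$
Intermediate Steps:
$P{\left(0 \right)} \left(-350\right) + \frac{29}{-29} = 18 \left(-350\right) + \frac{29}{-29} = -6300 + 29 \left(- \frac{1}{29}\right) = -6300 - 1 = -6301$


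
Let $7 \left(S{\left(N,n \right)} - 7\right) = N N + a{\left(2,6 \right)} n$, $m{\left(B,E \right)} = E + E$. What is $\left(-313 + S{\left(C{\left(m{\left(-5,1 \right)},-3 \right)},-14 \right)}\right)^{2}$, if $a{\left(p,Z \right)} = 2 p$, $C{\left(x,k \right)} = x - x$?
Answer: $98596$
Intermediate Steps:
$m{\left(B,E \right)} = 2 E$
$C{\left(x,k \right)} = 0$
$S{\left(N,n \right)} = 7 + \frac{N^{2}}{7} + \frac{4 n}{7}$ ($S{\left(N,n \right)} = 7 + \frac{N N + 2 \cdot 2 n}{7} = 7 + \frac{N^{2} + 4 n}{7} = 7 + \left(\frac{N^{2}}{7} + \frac{4 n}{7}\right) = 7 + \frac{N^{2}}{7} + \frac{4 n}{7}$)
$\left(-313 + S{\left(C{\left(m{\left(-5,1 \right)},-3 \right)},-14 \right)}\right)^{2} = \left(-313 + \left(7 + \frac{0^{2}}{7} + \frac{4}{7} \left(-14\right)\right)\right)^{2} = \left(-313 + \left(7 + \frac{1}{7} \cdot 0 - 8\right)\right)^{2} = \left(-313 + \left(7 + 0 - 8\right)\right)^{2} = \left(-313 - 1\right)^{2} = \left(-314\right)^{2} = 98596$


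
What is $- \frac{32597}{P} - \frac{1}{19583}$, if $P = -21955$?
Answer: $\frac{638325096}{429944765} \approx 1.4847$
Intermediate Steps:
$- \frac{32597}{P} - \frac{1}{19583} = - \frac{32597}{-21955} - \frac{1}{19583} = \left(-32597\right) \left(- \frac{1}{21955}\right) - \frac{1}{19583} = \frac{32597}{21955} - \frac{1}{19583} = \frac{638325096}{429944765}$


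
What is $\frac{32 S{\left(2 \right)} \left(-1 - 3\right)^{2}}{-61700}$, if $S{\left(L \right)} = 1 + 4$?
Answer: $- \frac{128}{3085} \approx -0.041491$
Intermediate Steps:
$S{\left(L \right)} = 5$
$\frac{32 S{\left(2 \right)} \left(-1 - 3\right)^{2}}{-61700} = \frac{32 \cdot 5 \left(-1 - 3\right)^{2}}{-61700} = 160 \left(-4\right)^{2} \left(- \frac{1}{61700}\right) = 160 \cdot 16 \left(- \frac{1}{61700}\right) = 2560 \left(- \frac{1}{61700}\right) = - \frac{128}{3085}$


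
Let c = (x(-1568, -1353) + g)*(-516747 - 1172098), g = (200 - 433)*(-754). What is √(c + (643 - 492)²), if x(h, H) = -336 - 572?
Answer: I*√295166173229 ≈ 5.4329e+5*I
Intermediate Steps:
x(h, H) = -908
g = 175682 (g = -233*(-754) = 175682)
c = -295166196030 (c = (-908 + 175682)*(-516747 - 1172098) = 174774*(-1688845) = -295166196030)
√(c + (643 - 492)²) = √(-295166196030 + (643 - 492)²) = √(-295166196030 + 151²) = √(-295166196030 + 22801) = √(-295166173229) = I*√295166173229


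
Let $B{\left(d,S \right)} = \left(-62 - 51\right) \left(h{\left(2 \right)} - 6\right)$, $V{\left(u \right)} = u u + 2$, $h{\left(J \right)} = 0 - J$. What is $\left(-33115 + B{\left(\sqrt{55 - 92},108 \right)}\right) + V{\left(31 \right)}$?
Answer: $-31248$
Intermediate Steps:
$h{\left(J \right)} = - J$
$V{\left(u \right)} = 2 + u^{2}$ ($V{\left(u \right)} = u^{2} + 2 = 2 + u^{2}$)
$B{\left(d,S \right)} = 904$ ($B{\left(d,S \right)} = \left(-62 - 51\right) \left(\left(-1\right) 2 - 6\right) = - 113 \left(-2 - 6\right) = \left(-113\right) \left(-8\right) = 904$)
$\left(-33115 + B{\left(\sqrt{55 - 92},108 \right)}\right) + V{\left(31 \right)} = \left(-33115 + 904\right) + \left(2 + 31^{2}\right) = -32211 + \left(2 + 961\right) = -32211 + 963 = -31248$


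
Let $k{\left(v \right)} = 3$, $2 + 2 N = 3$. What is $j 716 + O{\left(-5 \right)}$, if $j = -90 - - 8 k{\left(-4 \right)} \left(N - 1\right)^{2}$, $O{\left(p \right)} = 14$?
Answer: $-60130$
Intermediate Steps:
$N = \frac{1}{2}$ ($N = -1 + \frac{1}{2} \cdot 3 = -1 + \frac{3}{2} = \frac{1}{2} \approx 0.5$)
$j = -84$ ($j = -90 - \left(-8\right) 3 \left(\frac{1}{2} - 1\right)^{2} = -90 - - 24 \left(- \frac{1}{2}\right)^{2} = -90 - \left(-24\right) \frac{1}{4} = -90 - -6 = -90 + 6 = -84$)
$j 716 + O{\left(-5 \right)} = \left(-84\right) 716 + 14 = -60144 + 14 = -60130$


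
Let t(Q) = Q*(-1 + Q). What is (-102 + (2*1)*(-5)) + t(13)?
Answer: 44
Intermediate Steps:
(-102 + (2*1)*(-5)) + t(13) = (-102 + (2*1)*(-5)) + 13*(-1 + 13) = (-102 + 2*(-5)) + 13*12 = (-102 - 10) + 156 = -112 + 156 = 44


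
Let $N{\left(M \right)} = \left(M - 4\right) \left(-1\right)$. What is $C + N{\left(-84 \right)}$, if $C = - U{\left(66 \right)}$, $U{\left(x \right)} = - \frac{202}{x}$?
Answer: $\frac{3005}{33} \approx 91.061$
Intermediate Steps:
$N{\left(M \right)} = 4 - M$ ($N{\left(M \right)} = \left(-4 + M\right) \left(-1\right) = 4 - M$)
$C = \frac{101}{33}$ ($C = - \frac{-202}{66} = \left(-1\right) \left(- \frac{101}{33}\right) = \frac{101}{33} \approx 3.0606$)
$C + N{\left(-84 \right)} = \frac{101}{33} + \left(4 - -84\right) = \frac{101}{33} + \left(4 + 84\right) = \frac{101}{33} + 88 = \frac{3005}{33}$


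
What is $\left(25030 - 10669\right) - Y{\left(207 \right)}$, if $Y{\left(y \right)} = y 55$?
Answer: $2976$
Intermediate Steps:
$Y{\left(y \right)} = 55 y$
$\left(25030 - 10669\right) - Y{\left(207 \right)} = \left(25030 - 10669\right) - 55 \cdot 207 = \left(25030 - 10669\right) - 11385 = 14361 - 11385 = 2976$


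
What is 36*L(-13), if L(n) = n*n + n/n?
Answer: 6120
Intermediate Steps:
L(n) = 1 + n² (L(n) = n² + 1 = 1 + n²)
36*L(-13) = 36*(1 + (-13)²) = 36*(1 + 169) = 36*170 = 6120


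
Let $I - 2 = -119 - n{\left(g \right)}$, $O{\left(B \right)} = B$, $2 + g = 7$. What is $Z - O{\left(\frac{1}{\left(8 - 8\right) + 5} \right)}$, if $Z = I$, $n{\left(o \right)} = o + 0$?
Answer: $- \frac{611}{5} \approx -122.2$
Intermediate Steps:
$g = 5$ ($g = -2 + 7 = 5$)
$n{\left(o \right)} = o$
$I = -122$ ($I = 2 - 124 = -122$)
$Z = -122$
$Z - O{\left(\frac{1}{\left(8 - 8\right) + 5} \right)} = -122 - \frac{1}{\left(8 - 8\right) + 5} = -122 - \frac{1}{0 + 5} = -122 - \frac{1}{5} = - \frac{611}{5}$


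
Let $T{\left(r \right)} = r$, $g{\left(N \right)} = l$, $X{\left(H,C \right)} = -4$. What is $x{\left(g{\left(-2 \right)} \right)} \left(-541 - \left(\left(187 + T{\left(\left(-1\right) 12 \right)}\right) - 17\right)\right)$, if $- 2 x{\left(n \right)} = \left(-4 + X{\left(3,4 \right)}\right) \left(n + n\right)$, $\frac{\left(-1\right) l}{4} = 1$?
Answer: $22368$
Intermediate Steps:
$l = -4$ ($l = \left(-4\right) 1 = -4$)
$g{\left(N \right)} = -4$
$x{\left(n \right)} = 8 n$ ($x{\left(n \right)} = - \frac{\left(-4 - 4\right) \left(n + n\right)}{2} = - \frac{\left(-8\right) 2 n}{2} = - \frac{\left(-16\right) n}{2} = 8 n$)
$x{\left(g{\left(-2 \right)} \right)} \left(-541 - \left(\left(187 + T{\left(\left(-1\right) 12 \right)}\right) - 17\right)\right) = 8 \left(-4\right) \left(-541 - \left(\left(187 - 12\right) - 17\right)\right) = - 32 \left(-541 - \left(\left(187 - 12\right) - 17\right)\right) = - 32 \left(-541 - \left(175 - 17\right)\right) = - 32 \left(-541 - 158\right) = \left(-32\right) \left(-699\right) = 22368$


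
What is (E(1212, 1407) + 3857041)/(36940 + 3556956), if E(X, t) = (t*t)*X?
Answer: 2403191629/3593896 ≈ 668.69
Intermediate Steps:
E(X, t) = X*t² (E(X, t) = t²*X = X*t²)
(E(1212, 1407) + 3857041)/(36940 + 3556956) = (1212*1407² + 3857041)/(36940 + 3556956) = (1212*1979649 + 3857041)/3593896 = (2399334588 + 3857041)*(1/3593896) = 2403191629*(1/3593896) = 2403191629/3593896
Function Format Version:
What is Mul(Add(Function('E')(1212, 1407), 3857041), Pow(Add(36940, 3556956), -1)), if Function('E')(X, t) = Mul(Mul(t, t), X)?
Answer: Rational(2403191629, 3593896) ≈ 668.69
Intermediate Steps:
Function('E')(X, t) = Mul(X, Pow(t, 2)) (Function('E')(X, t) = Mul(Pow(t, 2), X) = Mul(X, Pow(t, 2)))
Mul(Add(Function('E')(1212, 1407), 3857041), Pow(Add(36940, 3556956), -1)) = Mul(Add(Mul(1212, Pow(1407, 2)), 3857041), Pow(Add(36940, 3556956), -1)) = Mul(Add(Mul(1212, 1979649), 3857041), Pow(3593896, -1)) = Mul(Add(2399334588, 3857041), Rational(1, 3593896)) = Mul(2403191629, Rational(1, 3593896)) = Rational(2403191629, 3593896)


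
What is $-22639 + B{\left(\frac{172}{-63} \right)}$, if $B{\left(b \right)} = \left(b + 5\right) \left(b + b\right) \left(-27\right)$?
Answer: $- \frac{3278741}{147} \approx -22304.0$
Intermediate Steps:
$B{\left(b \right)} = - 54 b \left(5 + b\right)$ ($B{\left(b \right)} = \left(5 + b\right) 2 b \left(-27\right) = 2 b \left(5 + b\right) \left(-27\right) = - 54 b \left(5 + b\right)$)
$-22639 + B{\left(\frac{172}{-63} \right)} = -22639 - 54 \frac{172}{-63} \left(5 + \frac{172}{-63}\right) = -22639 - 54 \cdot 172 \left(- \frac{1}{63}\right) \left(5 + 172 \left(- \frac{1}{63}\right)\right) = -22639 - - \frac{1032 \left(5 - \frac{172}{63}\right)}{7} = -22639 - \left(- \frac{1032}{7}\right) \frac{143}{63} = -22639 + \frac{49192}{147} = - \frac{3278741}{147}$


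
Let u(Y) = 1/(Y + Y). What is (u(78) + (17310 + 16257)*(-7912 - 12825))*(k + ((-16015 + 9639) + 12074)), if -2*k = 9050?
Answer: -42458027303093/52 ≈ -8.1650e+11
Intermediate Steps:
u(Y) = 1/(2*Y)
k = -4525 (k = -1/2*9050 = -4525)
(u(78) + (17310 + 16257)*(-7912 - 12825))*(k + ((-16015 + 9639) + 12074)) = ((1/2)/78 + (17310 + 16257)*(-7912 - 12825))*(-4525 + ((-16015 + 9639) + 12074)) = ((1/2)*(1/78) + 33567*(-20737))*(-4525 + (-6376 + 12074)) = (1/156 - 696078879)*(-4525 + 5698) = -108588305123/156*1173 = -42458027303093/52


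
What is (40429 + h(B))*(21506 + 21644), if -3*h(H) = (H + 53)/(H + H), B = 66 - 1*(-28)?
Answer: 163983009725/94 ≈ 1.7445e+9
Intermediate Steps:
B = 94 (B = 66 + 28 = 94)
h(H) = -(53 + H)/(6*H) (h(H) = -(H + 53)/(3*(H + H)) = -(53 + H)/(3*(2*H)) = -(53 + H)*1/(2*H)/3 = -(53 + H)/(6*H))
(40429 + h(B))*(21506 + 21644) = (40429 + (⅙)*(-53 - 1*94)/94)*(21506 + 21644) = (40429 + (⅙)*(1/94)*(-53 - 94))*43150 = (40429 + (⅙)*(1/94)*(-147))*43150 = (40429 - 49/188)*43150 = (7600603/188)*43150 = 163983009725/94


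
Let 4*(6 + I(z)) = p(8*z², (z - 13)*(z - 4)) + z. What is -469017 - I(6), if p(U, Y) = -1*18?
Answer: -469008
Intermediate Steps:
p(U, Y) = -18
I(z) = -21/2 + z/4 (I(z) = -6 + (-18 + z)/4 = -6 + (-9/2 + z/4) = -21/2 + z/4)
-469017 - I(6) = -469017 - (-21/2 + (¼)*6) = -469017 - (-21/2 + 3/2) = -469017 - 1*(-9) = -469017 + 9 = -469008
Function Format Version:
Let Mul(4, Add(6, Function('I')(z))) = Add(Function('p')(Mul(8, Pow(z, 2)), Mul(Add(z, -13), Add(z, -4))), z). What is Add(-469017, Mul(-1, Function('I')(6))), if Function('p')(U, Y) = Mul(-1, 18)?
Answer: -469008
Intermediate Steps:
Function('p')(U, Y) = -18
Function('I')(z) = Add(Rational(-21, 2), Mul(Rational(1, 4), z)) (Function('I')(z) = Add(-6, Mul(Rational(1, 4), Add(-18, z))) = Add(-6, Add(Rational(-9, 2), Mul(Rational(1, 4), z))) = Add(Rational(-21, 2), Mul(Rational(1, 4), z)))
Add(-469017, Mul(-1, Function('I')(6))) = Add(-469017, Mul(-1, Add(Rational(-21, 2), Mul(Rational(1, 4), 6)))) = Add(-469017, Mul(-1, Add(Rational(-21, 2), Rational(3, 2)))) = Add(-469017, Mul(-1, -9)) = Add(-469017, 9) = -469008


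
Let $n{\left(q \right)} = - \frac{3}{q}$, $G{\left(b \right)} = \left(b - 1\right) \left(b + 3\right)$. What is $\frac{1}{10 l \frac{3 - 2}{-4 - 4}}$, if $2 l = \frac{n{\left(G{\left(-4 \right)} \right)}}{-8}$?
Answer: $- \frac{64}{3} \approx -21.333$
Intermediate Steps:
$G{\left(b \right)} = \left(-1 + b\right) \left(3 + b\right)$
$l = \frac{3}{80}$ ($l = \frac{- \frac{3}{-3 + \left(-4\right)^{2} + 2 \left(-4\right)} \frac{1}{-8}}{2} = \frac{- \frac{3}{-3 + 16 - 8} \left(- \frac{1}{8}\right)}{2} = \frac{- \frac{3}{5} \left(- \frac{1}{8}\right)}{2} = \frac{\left(-3\right) \frac{1}{5} \left(- \frac{1}{8}\right)}{2} = \frac{\left(- \frac{3}{5}\right) \left(- \frac{1}{8}\right)}{2} = \frac{1}{2} \cdot \frac{3}{40} = \frac{3}{80} \approx 0.0375$)
$\frac{1}{10 l \frac{3 - 2}{-4 - 4}} = \frac{1}{10 \cdot \frac{3}{80} \frac{3 - 2}{-4 - 4}} = \frac{1}{\frac{3}{8} \cdot 1 \frac{1}{-8}} = \frac{1}{\frac{3}{8} \cdot 1 \left(- \frac{1}{8}\right)} = \frac{1}{\frac{3}{8} \left(- \frac{1}{8}\right)} = \frac{1}{- \frac{3}{64}} = - \frac{64}{3}$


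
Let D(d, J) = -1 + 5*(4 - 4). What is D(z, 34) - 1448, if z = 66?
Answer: -1449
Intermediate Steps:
D(d, J) = -1 (D(d, J) = -1 + 5*0 = -1 + 0 = -1)
D(z, 34) - 1448 = -1 - 1448 = -1449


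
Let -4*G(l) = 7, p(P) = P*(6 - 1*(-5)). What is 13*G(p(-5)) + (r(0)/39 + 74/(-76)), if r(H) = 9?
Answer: -23211/988 ≈ -23.493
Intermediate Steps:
p(P) = 11*P (p(P) = P*(6 + 5) = P*11 = 11*P)
G(l) = -7/4 (G(l) = -1/4*7 = -7/4)
13*G(p(-5)) + (r(0)/39 + 74/(-76)) = 13*(-7/4) + (9/39 + 74/(-76)) = -91/4 + (9*(1/39) + 74*(-1/76)) = -91/4 + (3/13 - 37/38) = -91/4 - 367/494 = -23211/988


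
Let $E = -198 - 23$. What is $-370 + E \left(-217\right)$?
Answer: $47587$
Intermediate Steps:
$E = -221$
$-370 + E \left(-217\right) = -370 - -47957 = -370 + 47957 = 47587$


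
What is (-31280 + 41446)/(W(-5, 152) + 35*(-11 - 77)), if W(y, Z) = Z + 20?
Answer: -5083/1454 ≈ -3.4959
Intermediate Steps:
W(y, Z) = 20 + Z
(-31280 + 41446)/(W(-5, 152) + 35*(-11 - 77)) = (-31280 + 41446)/((20 + 152) + 35*(-11 - 77)) = 10166/(172 + 35*(-88)) = 10166/(172 - 3080) = 10166/(-2908) = 10166*(-1/2908) = -5083/1454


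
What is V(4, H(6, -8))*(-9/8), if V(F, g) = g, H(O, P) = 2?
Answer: -9/4 ≈ -2.2500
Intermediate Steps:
V(4, H(6, -8))*(-9/8) = 2*(-9/8) = -9/4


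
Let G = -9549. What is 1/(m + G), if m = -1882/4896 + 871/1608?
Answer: -2448/23375567 ≈ -0.00010472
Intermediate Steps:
m = 385/2448 (m = -1882*1/4896 + 871*(1/1608) = -941/2448 + 13/24 = 385/2448 ≈ 0.15727)
1/(m + G) = 1/(385/2448 - 9549) = 1/(-23375567/2448) = -2448/23375567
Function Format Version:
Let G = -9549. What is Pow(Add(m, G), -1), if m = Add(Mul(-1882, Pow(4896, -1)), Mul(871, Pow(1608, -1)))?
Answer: Rational(-2448, 23375567) ≈ -0.00010472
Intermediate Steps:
m = Rational(385, 2448) (m = Add(Mul(-1882, Rational(1, 4896)), Mul(871, Rational(1, 1608))) = Add(Rational(-941, 2448), Rational(13, 24)) = Rational(385, 2448) ≈ 0.15727)
Pow(Add(m, G), -1) = Pow(Add(Rational(385, 2448), -9549), -1) = Pow(Rational(-23375567, 2448), -1) = Rational(-2448, 23375567)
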